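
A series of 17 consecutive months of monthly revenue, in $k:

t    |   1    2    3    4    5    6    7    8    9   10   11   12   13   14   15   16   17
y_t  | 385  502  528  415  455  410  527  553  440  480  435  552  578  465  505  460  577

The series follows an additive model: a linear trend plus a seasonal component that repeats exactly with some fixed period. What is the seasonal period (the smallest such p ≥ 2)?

First differences y_{t+1} − y_t: 117, 26, -113, 40, -45, 117, 26, -113, 40, -45, 117, 26, …
The difference pattern repeats every 5 terms and not for any smaller step, so p = 5.

5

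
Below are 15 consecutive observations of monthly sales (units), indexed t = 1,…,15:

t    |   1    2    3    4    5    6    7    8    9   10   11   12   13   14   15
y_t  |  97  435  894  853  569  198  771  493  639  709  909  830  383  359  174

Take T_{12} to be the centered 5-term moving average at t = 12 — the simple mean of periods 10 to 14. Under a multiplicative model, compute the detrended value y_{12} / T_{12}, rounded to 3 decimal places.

1.301

Trend T_12 = (709 + 909 + 830 + 383 + 359) / 5 = 3190/5 = 638.00000
Ratio to trend: 830 / 638.00000 = 1.301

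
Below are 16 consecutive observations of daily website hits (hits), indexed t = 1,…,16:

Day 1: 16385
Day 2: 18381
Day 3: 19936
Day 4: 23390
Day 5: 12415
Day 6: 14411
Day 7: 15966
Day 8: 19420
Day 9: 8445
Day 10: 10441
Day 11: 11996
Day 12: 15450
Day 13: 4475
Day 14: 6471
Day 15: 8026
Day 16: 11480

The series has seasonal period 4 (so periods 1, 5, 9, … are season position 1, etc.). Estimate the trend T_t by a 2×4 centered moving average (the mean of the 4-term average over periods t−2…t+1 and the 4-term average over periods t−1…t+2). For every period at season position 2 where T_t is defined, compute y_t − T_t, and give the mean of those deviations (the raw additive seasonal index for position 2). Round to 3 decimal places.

Season position 2 occurs at t = 6, 10, 14 (where T_t is defined).
t=6: T_6 = 16049.25000; y_6 − T_6 = 14411 − 16049.25000 = -1638.25000
t=10: T_10 = 12079.25000; y_10 − T_10 = 10441 − 12079.25000 = -1638.25000
t=14: T_14 = 8109.25000; y_14 − T_14 = 6471 − 8109.25000 = -1638.25000
Mean deviation: (-1638.25000 + -1638.25000 + -1638.25000) / 3 = -1638.250

-1638.250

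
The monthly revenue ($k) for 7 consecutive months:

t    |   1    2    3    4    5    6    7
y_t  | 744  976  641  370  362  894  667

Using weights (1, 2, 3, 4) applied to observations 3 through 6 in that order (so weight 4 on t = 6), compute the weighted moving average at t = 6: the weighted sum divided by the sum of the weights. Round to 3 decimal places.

604.300

Weighted sum: 1·641 + 2·370 + 3·362 + 4·894 = 641 + 740 + 1086 + 3576 = 6043
Weight total: 1 + 2 + 3 + 4 = 10
WMA = 6043 / 10 = 604.300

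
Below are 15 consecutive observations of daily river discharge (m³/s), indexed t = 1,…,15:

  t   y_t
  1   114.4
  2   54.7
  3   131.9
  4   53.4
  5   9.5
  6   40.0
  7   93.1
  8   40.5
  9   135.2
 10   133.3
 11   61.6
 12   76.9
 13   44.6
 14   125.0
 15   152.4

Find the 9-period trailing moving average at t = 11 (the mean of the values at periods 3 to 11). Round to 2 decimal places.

Sum of periods 3–11: 131.9 + 53.4 + 9.5 + 40.0 + 93.1 + 40.5 + 135.2 + 133.3 + 61.6 = 698.5
Divide by 9: 698.5 / 9 = 77.61

77.61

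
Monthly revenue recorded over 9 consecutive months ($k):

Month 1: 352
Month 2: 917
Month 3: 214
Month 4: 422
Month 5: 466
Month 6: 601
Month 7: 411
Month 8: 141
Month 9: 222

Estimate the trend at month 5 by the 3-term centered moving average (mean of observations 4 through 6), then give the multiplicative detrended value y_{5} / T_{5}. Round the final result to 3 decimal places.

0.939

Trend T_5 = (422 + 466 + 601) / 3 = 1489/3 = 496.33333
Ratio to trend: 466 / 496.33333 = 0.939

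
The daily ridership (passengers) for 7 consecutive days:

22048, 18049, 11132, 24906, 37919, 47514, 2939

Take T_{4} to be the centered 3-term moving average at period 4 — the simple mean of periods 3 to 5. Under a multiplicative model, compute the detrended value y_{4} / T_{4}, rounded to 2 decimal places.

1.01

Trend T_4 = (11132 + 24906 + 37919) / 3 = 73957/3 = 24652.3333
Ratio to trend: 24906 / 24652.3333 = 1.01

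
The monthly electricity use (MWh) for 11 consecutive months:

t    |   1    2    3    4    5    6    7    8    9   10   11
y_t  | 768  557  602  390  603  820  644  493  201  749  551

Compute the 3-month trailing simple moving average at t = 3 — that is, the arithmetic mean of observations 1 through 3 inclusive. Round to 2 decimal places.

642.33

Sum of periods 1–3: 768 + 557 + 602 = 1927
Divide by 3: 1927 / 3 = 642.33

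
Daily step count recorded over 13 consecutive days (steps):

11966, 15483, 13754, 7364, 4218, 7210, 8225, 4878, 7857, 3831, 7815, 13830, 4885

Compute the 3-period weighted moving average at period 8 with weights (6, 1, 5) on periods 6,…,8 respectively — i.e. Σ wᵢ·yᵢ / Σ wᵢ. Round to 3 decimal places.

Weighted sum: 6·7210 + 1·8225 + 5·4878 = 43260 + 8225 + 24390 = 75875
Weight total: 6 + 1 + 5 = 12
WMA = 75875 / 12 = 6322.917

6322.917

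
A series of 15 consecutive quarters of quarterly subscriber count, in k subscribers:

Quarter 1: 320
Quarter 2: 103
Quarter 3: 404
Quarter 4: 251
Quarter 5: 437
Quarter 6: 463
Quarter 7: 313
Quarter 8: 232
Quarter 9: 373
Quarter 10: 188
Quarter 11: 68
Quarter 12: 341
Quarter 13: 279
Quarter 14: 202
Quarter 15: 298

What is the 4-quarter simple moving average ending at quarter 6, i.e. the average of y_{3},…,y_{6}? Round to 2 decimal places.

Sum of periods 3–6: 404 + 251 + 437 + 463 = 1555
Divide by 4: 1555 / 4 = 388.75

388.75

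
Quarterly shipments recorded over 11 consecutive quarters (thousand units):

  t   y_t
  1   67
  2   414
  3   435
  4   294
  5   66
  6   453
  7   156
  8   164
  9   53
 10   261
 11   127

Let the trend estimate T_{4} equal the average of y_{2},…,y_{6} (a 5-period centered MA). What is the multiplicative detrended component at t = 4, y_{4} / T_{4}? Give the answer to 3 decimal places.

Trend T_4 = (414 + 435 + 294 + 66 + 453) / 5 = 1662/5 = 332.40000
Ratio to trend: 294 / 332.40000 = 0.884

0.884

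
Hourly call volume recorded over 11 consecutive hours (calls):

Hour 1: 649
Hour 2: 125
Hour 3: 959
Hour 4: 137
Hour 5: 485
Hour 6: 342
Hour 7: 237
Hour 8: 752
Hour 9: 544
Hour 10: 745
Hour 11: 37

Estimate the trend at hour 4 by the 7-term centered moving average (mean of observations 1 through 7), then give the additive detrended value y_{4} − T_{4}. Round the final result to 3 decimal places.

-282.143

Trend T_4 = (649 + 125 + 959 + 137 + 485 + 342 + 237) / 7 = 2934/7 = 419.14286
Detrended value: 137 − 419.14286 = -282.143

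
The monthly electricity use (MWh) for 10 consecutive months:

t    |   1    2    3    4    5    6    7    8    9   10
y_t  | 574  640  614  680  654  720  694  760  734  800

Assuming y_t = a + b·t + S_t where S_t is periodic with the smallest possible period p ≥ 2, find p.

First differences y_{t+1} − y_t: 66, -26, 66, -26, 66, -26, …
The difference pattern repeats every 2 terms and not for any smaller step, so p = 2.

2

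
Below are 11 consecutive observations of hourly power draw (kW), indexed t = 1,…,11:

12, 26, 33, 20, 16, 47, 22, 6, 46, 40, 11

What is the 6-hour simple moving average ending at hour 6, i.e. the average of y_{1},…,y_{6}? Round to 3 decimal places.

Sum of periods 1–6: 12 + 26 + 33 + 20 + 16 + 47 = 154
Divide by 6: 154 / 6 = 25.667

25.667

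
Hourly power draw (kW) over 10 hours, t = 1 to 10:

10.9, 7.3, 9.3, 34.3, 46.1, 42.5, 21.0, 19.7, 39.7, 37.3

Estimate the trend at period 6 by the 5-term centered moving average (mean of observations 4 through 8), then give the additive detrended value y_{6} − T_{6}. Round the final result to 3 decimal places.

Trend T_6 = (34.3 + 46.1 + 42.5 + 21.0 + 19.7) / 5 = 163.6/5 = 32.72000
Detrended value: 42.5 − 32.72000 = 9.780

9.780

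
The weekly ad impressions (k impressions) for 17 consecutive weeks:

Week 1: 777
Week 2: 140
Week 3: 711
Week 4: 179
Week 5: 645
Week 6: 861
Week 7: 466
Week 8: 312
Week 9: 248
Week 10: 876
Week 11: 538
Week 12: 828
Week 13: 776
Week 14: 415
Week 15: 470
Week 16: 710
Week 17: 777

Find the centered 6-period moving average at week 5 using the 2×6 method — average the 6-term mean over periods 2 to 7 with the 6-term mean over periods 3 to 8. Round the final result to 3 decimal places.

514.667

Sum over 2–7: 140 + 711 + 179 + 645 + 861 + 466 = 3002
Sum over 3–8: 711 + 179 + 645 + 861 + 466 + 312 = 3174
CMA at t=5 = (3002 + 3174) / (2·6) = 6176 / 12 = 514.667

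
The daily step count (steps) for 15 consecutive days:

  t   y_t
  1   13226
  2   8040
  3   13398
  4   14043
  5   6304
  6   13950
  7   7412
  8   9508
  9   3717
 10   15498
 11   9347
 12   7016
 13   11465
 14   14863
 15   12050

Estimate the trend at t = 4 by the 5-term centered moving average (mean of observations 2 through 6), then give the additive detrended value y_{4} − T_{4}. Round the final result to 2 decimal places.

2896.00

Trend T_4 = (8040 + 13398 + 14043 + 6304 + 13950) / 5 = 55735/5 = 11147.0000
Detrended value: 14043 − 11147.0000 = 2896.00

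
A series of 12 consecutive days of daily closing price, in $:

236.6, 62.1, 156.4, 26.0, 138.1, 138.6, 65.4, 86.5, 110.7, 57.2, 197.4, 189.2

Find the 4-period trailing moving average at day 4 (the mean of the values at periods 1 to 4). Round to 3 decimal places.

Sum of periods 1–4: 236.6 + 62.1 + 156.4 + 26.0 = 481.1
Divide by 4: 481.1 / 4 = 120.275

120.275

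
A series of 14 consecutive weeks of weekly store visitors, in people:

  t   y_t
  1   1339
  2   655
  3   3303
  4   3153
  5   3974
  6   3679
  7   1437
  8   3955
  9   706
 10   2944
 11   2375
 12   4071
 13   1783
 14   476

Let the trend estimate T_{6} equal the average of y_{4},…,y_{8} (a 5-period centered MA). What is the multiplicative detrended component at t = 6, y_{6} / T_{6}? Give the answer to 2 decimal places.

1.14

Trend T_6 = (3153 + 3974 + 3679 + 1437 + 3955) / 5 = 16198/5 = 3239.6000
Ratio to trend: 3679 / 3239.6000 = 1.14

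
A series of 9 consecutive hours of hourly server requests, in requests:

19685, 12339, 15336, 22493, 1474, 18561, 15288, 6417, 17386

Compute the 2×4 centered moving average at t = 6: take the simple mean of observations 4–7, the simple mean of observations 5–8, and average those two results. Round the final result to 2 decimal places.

Sum over 4–7: 22493 + 1474 + 18561 + 15288 = 57816
Sum over 5–8: 1474 + 18561 + 15288 + 6417 = 41740
CMA at t=6 = (57816 + 41740) / (2·4) = 99556 / 8 = 12444.50

12444.50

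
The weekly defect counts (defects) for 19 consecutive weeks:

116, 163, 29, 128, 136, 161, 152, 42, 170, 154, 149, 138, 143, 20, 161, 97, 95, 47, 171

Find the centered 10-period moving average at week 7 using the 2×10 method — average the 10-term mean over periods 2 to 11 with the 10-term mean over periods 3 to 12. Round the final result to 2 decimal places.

Sum over 2–11: 163 + 29 + 128 + 136 + 161 + 152 + 42 + 170 + 154 + 149 = 1284
Sum over 3–12: 29 + 128 + 136 + 161 + 152 + 42 + 170 + 154 + 149 + 138 = 1259
CMA at t=7 = (1284 + 1259) / (2·10) = 2543 / 20 = 127.15

127.15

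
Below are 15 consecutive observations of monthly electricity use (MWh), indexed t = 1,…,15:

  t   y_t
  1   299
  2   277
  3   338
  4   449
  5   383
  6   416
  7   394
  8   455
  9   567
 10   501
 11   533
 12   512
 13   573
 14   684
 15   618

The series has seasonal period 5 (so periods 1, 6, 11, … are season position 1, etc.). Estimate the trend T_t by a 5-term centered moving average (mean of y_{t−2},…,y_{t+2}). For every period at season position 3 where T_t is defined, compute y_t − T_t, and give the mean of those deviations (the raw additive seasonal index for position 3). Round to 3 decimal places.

-11.267

Season position 3 occurs at t = 3, 8, 13 (where T_t is defined).
t=3: T_3 = 349.20000; y_3 − T_3 = 338 − 349.20000 = -11.20000
t=8: T_8 = 466.60000; y_8 − T_8 = 455 − 466.60000 = -11.60000
t=13: T_13 = 584.00000; y_13 − T_13 = 573 − 584.00000 = -11.00000
Mean deviation: (-11.20000 + -11.60000 + -11.00000) / 3 = -11.267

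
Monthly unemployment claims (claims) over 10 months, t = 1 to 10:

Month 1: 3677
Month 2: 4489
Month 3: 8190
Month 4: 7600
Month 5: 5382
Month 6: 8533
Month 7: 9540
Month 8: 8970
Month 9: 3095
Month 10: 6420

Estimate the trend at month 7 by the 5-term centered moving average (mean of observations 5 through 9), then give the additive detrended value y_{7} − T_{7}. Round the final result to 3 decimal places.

2436.000

Trend T_7 = (5382 + 8533 + 9540 + 8970 + 3095) / 5 = 35520/5 = 7104.00000
Detrended value: 9540 − 7104.00000 = 2436.000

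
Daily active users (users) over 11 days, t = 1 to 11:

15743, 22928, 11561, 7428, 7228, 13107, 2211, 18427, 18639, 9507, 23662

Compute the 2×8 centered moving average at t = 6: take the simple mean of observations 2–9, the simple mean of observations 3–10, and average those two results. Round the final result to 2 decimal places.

11852.31

Sum over 2–9: 22928 + 11561 + 7428 + 7228 + 13107 + 2211 + 18427 + 18639 = 101529
Sum over 3–10: 11561 + 7428 + 7228 + 13107 + 2211 + 18427 + 18639 + 9507 = 88108
CMA at t=6 = (101529 + 88108) / (2·8) = 189637 / 16 = 11852.31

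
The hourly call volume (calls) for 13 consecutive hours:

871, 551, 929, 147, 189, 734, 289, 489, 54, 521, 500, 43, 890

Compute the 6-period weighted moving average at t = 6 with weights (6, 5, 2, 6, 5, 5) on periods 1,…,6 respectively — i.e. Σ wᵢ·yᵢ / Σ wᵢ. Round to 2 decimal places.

Weighted sum: 6·871 + 5·551 + 2·929 + 6·147 + 5·189 + 5·734 = 5226 + 2755 + 1858 + 882 + 945 + 3670 = 15336
Weight total: 6 + 5 + 2 + 6 + 5 + 5 = 29
WMA = 15336 / 29 = 528.83

528.83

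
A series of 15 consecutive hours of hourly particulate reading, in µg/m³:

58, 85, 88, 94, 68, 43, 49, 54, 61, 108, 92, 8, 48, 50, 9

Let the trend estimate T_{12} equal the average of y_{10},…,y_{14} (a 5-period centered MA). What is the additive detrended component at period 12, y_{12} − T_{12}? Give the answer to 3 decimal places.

Trend T_12 = (108 + 92 + 8 + 48 + 50) / 5 = 306/5 = 61.20000
Detrended value: 8 − 61.20000 = -53.200

-53.200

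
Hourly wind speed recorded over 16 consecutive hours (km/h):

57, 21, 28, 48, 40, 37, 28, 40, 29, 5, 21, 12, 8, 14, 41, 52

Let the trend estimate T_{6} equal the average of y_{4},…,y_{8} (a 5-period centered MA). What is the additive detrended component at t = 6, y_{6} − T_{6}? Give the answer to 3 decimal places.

Trend T_6 = (48 + 40 + 37 + 28 + 40) / 5 = 193/5 = 38.60000
Detrended value: 37 − 38.60000 = -1.600

-1.600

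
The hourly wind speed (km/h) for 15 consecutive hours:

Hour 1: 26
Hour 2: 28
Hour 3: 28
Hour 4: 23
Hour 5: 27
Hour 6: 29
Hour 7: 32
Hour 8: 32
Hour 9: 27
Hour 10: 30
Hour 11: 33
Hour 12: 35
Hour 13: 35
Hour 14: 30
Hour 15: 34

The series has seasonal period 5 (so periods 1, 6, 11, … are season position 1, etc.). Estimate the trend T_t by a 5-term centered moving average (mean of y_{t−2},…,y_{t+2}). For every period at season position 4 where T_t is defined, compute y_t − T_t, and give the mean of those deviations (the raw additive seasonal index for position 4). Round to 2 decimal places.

-3.90

Season position 4 occurs at t = 4, 9 (where T_t is defined).
t=4: T_4 = 27.0000; y_4 − T_4 = 23 − 27.0000 = -4.0000
t=9: T_9 = 30.8000; y_9 − T_9 = 27 − 30.8000 = -3.8000
Mean deviation: (-4.0000 + -3.8000) / 2 = -3.90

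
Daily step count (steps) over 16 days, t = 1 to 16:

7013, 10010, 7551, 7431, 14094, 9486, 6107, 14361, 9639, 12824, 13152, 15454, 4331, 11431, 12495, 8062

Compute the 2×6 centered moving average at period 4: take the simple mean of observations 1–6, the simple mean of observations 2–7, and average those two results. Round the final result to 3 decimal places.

9188.667

Sum over 1–6: 7013 + 10010 + 7551 + 7431 + 14094 + 9486 = 55585
Sum over 2–7: 10010 + 7551 + 7431 + 14094 + 9486 + 6107 = 54679
CMA at t=4 = (55585 + 54679) / (2·6) = 110264 / 12 = 9188.667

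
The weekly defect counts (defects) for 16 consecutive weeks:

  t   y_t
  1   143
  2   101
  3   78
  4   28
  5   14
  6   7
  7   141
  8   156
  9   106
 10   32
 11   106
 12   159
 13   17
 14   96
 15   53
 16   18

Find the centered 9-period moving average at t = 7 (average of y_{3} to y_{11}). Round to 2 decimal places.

74.22

Sum of periods 3–11: 78 + 28 + 14 + 7 + 141 + 156 + 106 + 32 + 106 = 668
Divide by 9: 668 / 9 = 74.22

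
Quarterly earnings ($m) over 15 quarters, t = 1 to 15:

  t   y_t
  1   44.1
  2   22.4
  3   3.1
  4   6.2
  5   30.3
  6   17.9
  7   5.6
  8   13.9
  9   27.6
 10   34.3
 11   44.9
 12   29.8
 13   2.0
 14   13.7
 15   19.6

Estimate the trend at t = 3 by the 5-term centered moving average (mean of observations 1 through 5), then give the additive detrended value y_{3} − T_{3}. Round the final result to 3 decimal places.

-18.120

Trend T_3 = (44.1 + 22.4 + 3.1 + 6.2 + 30.3) / 5 = 106.1/5 = 21.22000
Detrended value: 3.1 − 21.22000 = -18.120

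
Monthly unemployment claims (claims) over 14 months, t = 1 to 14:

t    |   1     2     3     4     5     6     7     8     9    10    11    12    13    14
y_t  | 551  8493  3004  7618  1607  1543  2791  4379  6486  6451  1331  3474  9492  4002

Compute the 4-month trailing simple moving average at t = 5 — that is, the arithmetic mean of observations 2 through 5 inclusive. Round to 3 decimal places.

5180.500

Sum of periods 2–5: 8493 + 3004 + 7618 + 1607 = 20722
Divide by 4: 20722 / 4 = 5180.500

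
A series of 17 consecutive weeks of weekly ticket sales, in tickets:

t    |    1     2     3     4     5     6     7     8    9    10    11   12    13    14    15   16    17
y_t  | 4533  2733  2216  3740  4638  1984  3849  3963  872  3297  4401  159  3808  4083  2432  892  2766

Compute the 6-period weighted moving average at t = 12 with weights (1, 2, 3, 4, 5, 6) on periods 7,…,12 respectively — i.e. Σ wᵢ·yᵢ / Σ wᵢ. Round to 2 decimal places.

Weighted sum: 1·3849 + 2·3963 + 3·872 + 4·3297 + 5·4401 + 6·159 = 3849 + 7926 + 2616 + 13188 + 22005 + 954 = 50538
Weight total: 1 + 2 + 3 + 4 + 5 + 6 = 21
WMA = 50538 / 21 = 2406.57

2406.57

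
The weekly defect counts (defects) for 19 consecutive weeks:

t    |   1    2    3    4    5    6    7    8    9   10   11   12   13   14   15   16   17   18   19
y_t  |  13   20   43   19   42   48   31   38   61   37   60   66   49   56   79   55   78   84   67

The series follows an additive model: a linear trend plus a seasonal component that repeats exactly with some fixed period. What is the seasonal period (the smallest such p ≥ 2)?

First differences y_{t+1} − y_t: 7, 23, -24, 23, 6, -17, 7, 23, -24, 23, 6, -17, 7, 23, …
The difference pattern repeats every 6 terms and not for any smaller step, so p = 6.

6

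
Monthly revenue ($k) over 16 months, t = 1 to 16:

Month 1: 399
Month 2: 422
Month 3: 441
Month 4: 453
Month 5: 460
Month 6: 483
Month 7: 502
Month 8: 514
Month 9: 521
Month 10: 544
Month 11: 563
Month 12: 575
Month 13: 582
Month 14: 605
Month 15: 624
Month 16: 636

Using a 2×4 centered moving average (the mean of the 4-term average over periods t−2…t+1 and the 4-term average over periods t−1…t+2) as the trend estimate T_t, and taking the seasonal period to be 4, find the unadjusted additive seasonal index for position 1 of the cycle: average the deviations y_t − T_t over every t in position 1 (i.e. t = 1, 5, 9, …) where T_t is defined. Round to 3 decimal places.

Season position 1 occurs at t = 5, 9, 13 (where T_t is defined).
t=5: T_5 = 466.87500; y_5 − T_5 = 460 − 466.87500 = -6.87500
t=9: T_9 = 527.87500; y_9 − T_9 = 521 − 527.87500 = -6.87500
t=13: T_13 = 588.87500; y_13 − T_13 = 582 − 588.87500 = -6.87500
Mean deviation: (-6.87500 + -6.87500 + -6.87500) / 3 = -6.875

-6.875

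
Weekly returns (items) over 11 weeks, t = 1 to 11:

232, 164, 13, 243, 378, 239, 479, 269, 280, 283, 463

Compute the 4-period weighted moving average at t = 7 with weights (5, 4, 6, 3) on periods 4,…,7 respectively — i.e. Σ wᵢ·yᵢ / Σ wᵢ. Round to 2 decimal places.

Weighted sum: 5·243 + 4·378 + 6·239 + 3·479 = 1215 + 1512 + 1434 + 1437 = 5598
Weight total: 5 + 4 + 6 + 3 = 18
WMA = 5598 / 18 = 311.00

311.00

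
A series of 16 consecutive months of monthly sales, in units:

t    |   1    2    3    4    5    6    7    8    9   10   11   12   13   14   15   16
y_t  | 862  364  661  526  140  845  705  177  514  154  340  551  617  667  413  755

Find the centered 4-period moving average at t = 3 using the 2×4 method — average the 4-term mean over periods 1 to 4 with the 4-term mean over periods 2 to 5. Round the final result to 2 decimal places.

Sum over 1–4: 862 + 364 + 661 + 526 = 2413
Sum over 2–5: 364 + 661 + 526 + 140 = 1691
CMA at t=3 = (2413 + 1691) / (2·4) = 4104 / 8 = 513.00

513.00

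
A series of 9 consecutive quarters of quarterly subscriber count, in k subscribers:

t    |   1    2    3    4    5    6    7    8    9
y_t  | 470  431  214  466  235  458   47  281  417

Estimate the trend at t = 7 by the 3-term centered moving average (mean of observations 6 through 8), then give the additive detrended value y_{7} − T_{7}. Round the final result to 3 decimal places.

-215.000

Trend T_7 = (458 + 47 + 281) / 3 = 786/3 = 262.00000
Detrended value: 47 − 262.00000 = -215.000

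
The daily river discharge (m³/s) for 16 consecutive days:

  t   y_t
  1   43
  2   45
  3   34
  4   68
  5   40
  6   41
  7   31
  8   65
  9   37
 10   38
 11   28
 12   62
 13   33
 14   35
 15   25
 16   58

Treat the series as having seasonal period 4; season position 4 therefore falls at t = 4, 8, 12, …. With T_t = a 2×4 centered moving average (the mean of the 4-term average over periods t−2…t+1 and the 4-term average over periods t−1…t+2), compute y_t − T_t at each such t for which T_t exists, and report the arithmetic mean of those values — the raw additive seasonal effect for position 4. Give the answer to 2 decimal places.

Season position 4 occurs at t = 4, 8, 12 (where T_t is defined).
t=4: T_4 = 46.2500; y_4 − T_4 = 68 − 46.2500 = 21.7500
t=8: T_8 = 43.1250; y_8 − T_8 = 65 − 43.1250 = 21.8750
t=12: T_12 = 39.8750; y_12 − T_12 = 62 − 39.8750 = 22.1250
Mean deviation: (21.7500 + 21.8750 + 22.1250) / 3 = 21.92

21.92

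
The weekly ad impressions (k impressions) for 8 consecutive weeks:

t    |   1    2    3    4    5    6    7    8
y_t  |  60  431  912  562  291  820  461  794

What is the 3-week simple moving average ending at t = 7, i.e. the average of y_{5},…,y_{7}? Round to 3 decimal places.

524.000

Sum of periods 5–7: 291 + 820 + 461 = 1572
Divide by 3: 1572 / 3 = 524.000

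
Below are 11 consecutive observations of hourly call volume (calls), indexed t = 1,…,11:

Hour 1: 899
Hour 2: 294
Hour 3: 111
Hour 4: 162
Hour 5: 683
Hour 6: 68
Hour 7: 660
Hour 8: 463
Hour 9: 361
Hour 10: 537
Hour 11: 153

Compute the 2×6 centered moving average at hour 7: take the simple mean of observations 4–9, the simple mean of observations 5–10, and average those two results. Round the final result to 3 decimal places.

430.750

Sum over 4–9: 162 + 683 + 68 + 660 + 463 + 361 = 2397
Sum over 5–10: 683 + 68 + 660 + 463 + 361 + 537 = 2772
CMA at t=7 = (2397 + 2772) / (2·6) = 5169 / 12 = 430.750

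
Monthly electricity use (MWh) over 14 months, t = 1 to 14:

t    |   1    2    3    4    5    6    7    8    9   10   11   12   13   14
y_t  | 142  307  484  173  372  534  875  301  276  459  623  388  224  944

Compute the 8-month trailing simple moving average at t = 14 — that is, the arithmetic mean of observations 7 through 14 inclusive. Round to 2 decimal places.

511.25

Sum of periods 7–14: 875 + 301 + 276 + 459 + 623 + 388 + 224 + 944 = 4090
Divide by 8: 4090 / 8 = 511.25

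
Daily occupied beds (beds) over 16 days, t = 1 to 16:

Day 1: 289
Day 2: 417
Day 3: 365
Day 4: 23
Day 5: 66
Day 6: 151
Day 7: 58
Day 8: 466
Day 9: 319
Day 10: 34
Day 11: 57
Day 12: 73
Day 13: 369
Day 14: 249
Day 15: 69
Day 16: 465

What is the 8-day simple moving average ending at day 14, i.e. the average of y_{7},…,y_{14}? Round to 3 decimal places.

203.125

Sum of periods 7–14: 58 + 466 + 319 + 34 + 57 + 73 + 369 + 249 = 1625
Divide by 8: 1625 / 8 = 203.125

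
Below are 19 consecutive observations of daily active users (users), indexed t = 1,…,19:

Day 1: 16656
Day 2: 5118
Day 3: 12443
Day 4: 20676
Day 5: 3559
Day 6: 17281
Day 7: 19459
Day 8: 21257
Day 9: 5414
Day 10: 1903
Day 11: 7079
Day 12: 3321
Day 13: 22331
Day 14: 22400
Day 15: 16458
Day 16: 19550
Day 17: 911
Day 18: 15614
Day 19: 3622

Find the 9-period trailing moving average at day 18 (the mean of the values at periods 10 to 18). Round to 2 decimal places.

Sum of periods 10–18: 1903 + 7079 + 3321 + 22331 + 22400 + 16458 + 19550 + 911 + 15614 = 109567
Divide by 9: 109567 / 9 = 12174.11

12174.11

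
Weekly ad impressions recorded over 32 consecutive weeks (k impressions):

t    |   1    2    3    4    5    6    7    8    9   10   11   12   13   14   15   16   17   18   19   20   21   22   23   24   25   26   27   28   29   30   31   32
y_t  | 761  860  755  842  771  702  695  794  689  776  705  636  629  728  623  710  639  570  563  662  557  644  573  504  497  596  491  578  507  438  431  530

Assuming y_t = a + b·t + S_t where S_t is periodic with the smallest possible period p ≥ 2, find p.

6

First differences y_{t+1} − y_t: 99, -105, 87, -71, -69, -7, 99, -105, 87, -71, -69, -7, 99, -105, …
The difference pattern repeats every 6 terms and not for any smaller step, so p = 6.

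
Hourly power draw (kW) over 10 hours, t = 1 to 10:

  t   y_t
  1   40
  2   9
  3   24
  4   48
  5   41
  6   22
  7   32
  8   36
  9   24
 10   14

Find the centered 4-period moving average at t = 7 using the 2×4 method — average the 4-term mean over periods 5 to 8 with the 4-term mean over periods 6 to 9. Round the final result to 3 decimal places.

30.625

Sum over 5–8: 41 + 22 + 32 + 36 = 131
Sum over 6–9: 22 + 32 + 36 + 24 = 114
CMA at t=7 = (131 + 114) / (2·4) = 245 / 8 = 30.625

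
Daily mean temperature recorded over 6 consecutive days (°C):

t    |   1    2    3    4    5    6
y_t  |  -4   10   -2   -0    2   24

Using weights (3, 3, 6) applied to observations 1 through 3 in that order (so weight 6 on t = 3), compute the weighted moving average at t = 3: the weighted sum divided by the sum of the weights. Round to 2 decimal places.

0.50

Weighted sum: 3·-4 + 3·10 + 6·-2 = -12 + 30 + -12 = 6
Weight total: 3 + 3 + 6 = 12
WMA = 6 / 12 = 0.50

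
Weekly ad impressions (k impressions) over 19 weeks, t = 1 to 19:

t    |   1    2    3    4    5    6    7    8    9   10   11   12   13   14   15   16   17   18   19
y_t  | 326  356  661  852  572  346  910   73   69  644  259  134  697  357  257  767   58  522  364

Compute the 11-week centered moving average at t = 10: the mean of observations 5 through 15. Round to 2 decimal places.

Sum of periods 5–15: 572 + 346 + 910 + 73 + 69 + 644 + 259 + 134 + 697 + 357 + 257 = 4318
Divide by 11: 4318 / 11 = 392.55

392.55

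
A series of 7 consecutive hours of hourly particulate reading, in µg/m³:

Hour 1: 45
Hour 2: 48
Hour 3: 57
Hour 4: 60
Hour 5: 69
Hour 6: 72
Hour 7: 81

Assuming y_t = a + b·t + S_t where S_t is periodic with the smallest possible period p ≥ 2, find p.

First differences y_{t+1} − y_t: 3, 9, 3, 9, 3, 9, …
The difference pattern repeats every 2 terms and not for any smaller step, so p = 2.

2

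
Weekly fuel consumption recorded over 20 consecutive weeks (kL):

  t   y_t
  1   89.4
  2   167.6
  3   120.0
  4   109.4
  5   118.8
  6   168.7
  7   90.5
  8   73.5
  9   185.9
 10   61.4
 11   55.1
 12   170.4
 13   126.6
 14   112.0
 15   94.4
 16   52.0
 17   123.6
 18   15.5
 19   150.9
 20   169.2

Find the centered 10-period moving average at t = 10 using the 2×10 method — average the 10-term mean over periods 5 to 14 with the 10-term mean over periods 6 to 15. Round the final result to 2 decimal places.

115.07

Sum over 5–14: 118.8 + 168.7 + 90.5 + 73.5 + 185.9 + 61.4 + 55.1 + 170.4 + 126.6 + 112.0 = 1162.9
Sum over 6–15: 168.7 + 90.5 + 73.5 + 185.9 + 61.4 + 55.1 + 170.4 + 126.6 + 112.0 + 94.4 = 1138.5
CMA at t=10 = (1162.9 + 1138.5) / (2·10) = 2301.4 / 20 = 115.07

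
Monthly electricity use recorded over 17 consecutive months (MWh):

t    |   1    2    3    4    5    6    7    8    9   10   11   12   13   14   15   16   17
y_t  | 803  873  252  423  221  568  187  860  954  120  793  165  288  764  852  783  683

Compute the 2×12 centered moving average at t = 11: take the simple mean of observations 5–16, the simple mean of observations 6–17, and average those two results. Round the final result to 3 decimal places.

Sum over 5–16: 221 + 568 + 187 + 860 + 954 + 120 + 793 + 165 + 288 + 764 + 852 + 783 = 6555
Sum over 6–17: 568 + 187 + 860 + 954 + 120 + 793 + 165 + 288 + 764 + 852 + 783 + 683 = 7017
CMA at t=11 = (6555 + 7017) / (2·12) = 13572 / 24 = 565.500

565.500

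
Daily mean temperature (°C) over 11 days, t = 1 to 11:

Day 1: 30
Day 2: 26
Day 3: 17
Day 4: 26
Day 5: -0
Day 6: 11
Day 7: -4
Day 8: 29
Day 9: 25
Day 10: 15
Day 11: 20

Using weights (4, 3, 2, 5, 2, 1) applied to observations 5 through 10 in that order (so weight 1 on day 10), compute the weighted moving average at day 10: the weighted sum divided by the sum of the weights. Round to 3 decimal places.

13.824

Weighted sum: 4·-0 + 3·11 + 2·-4 + 5·29 + 2·25 + 1·15 = 0 + 33 + -8 + 145 + 50 + 15 = 235
Weight total: 4 + 3 + 2 + 5 + 2 + 1 = 17
WMA = 235 / 17 = 13.824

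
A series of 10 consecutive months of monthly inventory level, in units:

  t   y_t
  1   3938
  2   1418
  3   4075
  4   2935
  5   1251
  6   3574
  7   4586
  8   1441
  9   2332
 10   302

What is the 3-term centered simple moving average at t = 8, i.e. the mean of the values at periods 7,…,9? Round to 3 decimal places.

Sum of periods 7–9: 4586 + 1441 + 2332 = 8359
Divide by 3: 8359 / 3 = 2786.333

2786.333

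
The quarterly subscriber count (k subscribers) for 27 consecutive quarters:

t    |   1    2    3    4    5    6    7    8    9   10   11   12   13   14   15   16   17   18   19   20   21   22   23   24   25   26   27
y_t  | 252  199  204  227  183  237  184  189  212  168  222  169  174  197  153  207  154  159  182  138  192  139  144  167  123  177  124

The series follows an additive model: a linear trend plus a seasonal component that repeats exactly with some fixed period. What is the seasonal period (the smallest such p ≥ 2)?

5

First differences y_{t+1} − y_t: -53, 5, 23, -44, 54, -53, 5, 23, -44, 54, -53, 5, …
The difference pattern repeats every 5 terms and not for any smaller step, so p = 5.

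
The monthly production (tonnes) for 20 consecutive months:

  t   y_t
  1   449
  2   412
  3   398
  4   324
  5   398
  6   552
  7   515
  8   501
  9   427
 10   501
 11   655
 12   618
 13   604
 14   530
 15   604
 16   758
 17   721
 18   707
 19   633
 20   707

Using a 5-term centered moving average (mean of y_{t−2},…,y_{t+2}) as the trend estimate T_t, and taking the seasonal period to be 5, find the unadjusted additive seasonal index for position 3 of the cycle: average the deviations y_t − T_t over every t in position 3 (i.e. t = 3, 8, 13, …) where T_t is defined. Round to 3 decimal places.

1.800

Season position 3 occurs at t = 3, 8, 13, 18 (where T_t is defined).
t=3: T_3 = 396.20000; y_3 − T_3 = 398 − 396.20000 = 1.80000
t=8: T_8 = 499.20000; y_8 − T_8 = 501 − 499.20000 = 1.80000
t=13: T_13 = 602.20000; y_13 − T_13 = 604 − 602.20000 = 1.80000
t=18: T_18 = 705.20000; y_18 − T_18 = 707 − 705.20000 = 1.80000
Mean deviation: (1.80000 + 1.80000 + 1.80000 + 1.80000) / 4 = 1.800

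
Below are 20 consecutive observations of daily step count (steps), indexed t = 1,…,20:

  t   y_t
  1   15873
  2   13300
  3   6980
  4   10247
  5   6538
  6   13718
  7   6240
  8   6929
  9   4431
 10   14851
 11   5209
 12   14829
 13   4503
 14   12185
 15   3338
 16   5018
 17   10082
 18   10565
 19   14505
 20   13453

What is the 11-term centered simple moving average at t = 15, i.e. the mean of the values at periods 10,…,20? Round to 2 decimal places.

Sum of periods 10–20: 14851 + 5209 + 14829 + 4503 + 12185 + 3338 + 5018 + 10082 + 10565 + 14505 + 13453 = 108538
Divide by 11: 108538 / 11 = 9867.09

9867.09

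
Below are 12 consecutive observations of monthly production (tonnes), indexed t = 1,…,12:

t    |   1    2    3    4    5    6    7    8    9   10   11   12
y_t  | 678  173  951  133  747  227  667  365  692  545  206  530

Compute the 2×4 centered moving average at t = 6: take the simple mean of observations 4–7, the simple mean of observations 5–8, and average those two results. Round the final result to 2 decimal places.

472.50

Sum over 4–7: 133 + 747 + 227 + 667 = 1774
Sum over 5–8: 747 + 227 + 667 + 365 = 2006
CMA at t=6 = (1774 + 2006) / (2·4) = 3780 / 8 = 472.50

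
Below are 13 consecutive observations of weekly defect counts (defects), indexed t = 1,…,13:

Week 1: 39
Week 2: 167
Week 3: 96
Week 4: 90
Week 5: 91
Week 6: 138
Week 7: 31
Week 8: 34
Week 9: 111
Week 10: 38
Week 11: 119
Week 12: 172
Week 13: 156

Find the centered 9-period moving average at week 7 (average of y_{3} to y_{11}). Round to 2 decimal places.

Sum of periods 3–11: 96 + 90 + 91 + 138 + 31 + 34 + 111 + 38 + 119 = 748
Divide by 9: 748 / 9 = 83.11

83.11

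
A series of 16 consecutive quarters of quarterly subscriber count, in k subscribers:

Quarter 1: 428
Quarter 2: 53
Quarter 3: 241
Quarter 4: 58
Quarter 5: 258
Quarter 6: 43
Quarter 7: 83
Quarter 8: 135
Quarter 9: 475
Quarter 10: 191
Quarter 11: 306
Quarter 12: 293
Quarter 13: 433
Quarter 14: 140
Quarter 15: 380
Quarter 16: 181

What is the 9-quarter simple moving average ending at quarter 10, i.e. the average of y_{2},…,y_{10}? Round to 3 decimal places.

170.778

Sum of periods 2–10: 53 + 241 + 58 + 258 + 43 + 83 + 135 + 475 + 191 = 1537
Divide by 9: 1537 / 9 = 170.778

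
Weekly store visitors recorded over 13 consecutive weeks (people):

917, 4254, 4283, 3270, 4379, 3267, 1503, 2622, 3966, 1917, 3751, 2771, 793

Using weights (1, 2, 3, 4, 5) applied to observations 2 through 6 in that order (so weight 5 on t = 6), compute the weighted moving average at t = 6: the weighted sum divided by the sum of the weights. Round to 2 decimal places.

3765.40

Weighted sum: 1·4254 + 2·4283 + 3·3270 + 4·4379 + 5·3267 = 4254 + 8566 + 9810 + 17516 + 16335 = 56481
Weight total: 1 + 2 + 3 + 4 + 5 = 15
WMA = 56481 / 15 = 3765.40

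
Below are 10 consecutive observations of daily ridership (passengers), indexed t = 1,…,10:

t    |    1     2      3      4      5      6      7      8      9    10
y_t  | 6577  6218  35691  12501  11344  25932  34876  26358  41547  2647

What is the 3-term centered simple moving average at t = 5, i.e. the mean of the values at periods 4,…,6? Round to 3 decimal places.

Sum of periods 4–6: 12501 + 11344 + 25932 = 49777
Divide by 3: 49777 / 3 = 16592.333

16592.333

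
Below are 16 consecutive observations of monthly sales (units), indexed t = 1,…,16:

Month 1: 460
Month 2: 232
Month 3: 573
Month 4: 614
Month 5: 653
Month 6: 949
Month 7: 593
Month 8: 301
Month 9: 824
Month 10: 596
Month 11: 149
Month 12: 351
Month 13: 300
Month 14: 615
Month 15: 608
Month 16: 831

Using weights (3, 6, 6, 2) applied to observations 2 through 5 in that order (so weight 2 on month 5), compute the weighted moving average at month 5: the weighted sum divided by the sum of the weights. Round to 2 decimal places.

Weighted sum: 3·232 + 6·573 + 6·614 + 2·653 = 696 + 3438 + 3684 + 1306 = 9124
Weight total: 3 + 6 + 6 + 2 = 17
WMA = 9124 / 17 = 536.71

536.71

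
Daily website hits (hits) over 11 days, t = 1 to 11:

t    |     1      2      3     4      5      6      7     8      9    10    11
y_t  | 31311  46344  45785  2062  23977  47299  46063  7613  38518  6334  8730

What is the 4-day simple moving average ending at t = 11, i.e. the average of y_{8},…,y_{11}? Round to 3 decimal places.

15298.750

Sum of periods 8–11: 7613 + 38518 + 6334 + 8730 = 61195
Divide by 4: 61195 / 4 = 15298.750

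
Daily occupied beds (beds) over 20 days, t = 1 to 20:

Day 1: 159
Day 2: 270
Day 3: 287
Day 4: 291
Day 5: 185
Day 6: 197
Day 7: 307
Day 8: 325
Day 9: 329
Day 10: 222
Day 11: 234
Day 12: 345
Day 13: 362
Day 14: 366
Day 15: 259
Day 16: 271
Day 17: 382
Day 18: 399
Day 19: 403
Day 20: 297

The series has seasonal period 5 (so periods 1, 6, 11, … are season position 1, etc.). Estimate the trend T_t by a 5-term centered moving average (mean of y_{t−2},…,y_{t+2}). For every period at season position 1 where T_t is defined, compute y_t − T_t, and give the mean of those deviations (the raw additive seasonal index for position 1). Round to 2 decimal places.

Season position 1 occurs at t = 6, 11, 16 (where T_t is defined).
t=6: T_6 = 261.0000; y_6 − T_6 = 197 − 261.0000 = -64.0000
t=11: T_11 = 298.4000; y_11 − T_11 = 234 − 298.4000 = -64.4000
t=16: T_16 = 335.4000; y_16 − T_16 = 271 − 335.4000 = -64.4000
Mean deviation: (-64.0000 + -64.4000 + -64.4000) / 3 = -64.27

-64.27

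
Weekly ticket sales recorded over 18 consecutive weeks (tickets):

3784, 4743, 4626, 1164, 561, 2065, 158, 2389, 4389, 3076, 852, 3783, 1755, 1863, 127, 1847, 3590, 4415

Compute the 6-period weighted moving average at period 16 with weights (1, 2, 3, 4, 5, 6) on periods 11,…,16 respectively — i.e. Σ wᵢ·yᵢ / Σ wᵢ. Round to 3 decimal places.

Weighted sum: 1·852 + 2·3783 + 3·1755 + 4·1863 + 5·127 + 6·1847 = 852 + 7566 + 5265 + 7452 + 635 + 11082 = 32852
Weight total: 1 + 2 + 3 + 4 + 5 + 6 = 21
WMA = 32852 / 21 = 1564.381

1564.381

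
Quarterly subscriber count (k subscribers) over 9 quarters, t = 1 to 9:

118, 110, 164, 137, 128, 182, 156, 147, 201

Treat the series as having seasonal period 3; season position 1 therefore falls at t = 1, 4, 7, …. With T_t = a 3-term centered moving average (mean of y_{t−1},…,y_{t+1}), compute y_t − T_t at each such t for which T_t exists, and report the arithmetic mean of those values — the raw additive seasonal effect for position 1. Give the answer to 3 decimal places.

Season position 1 occurs at t = 4, 7 (where T_t is defined).
t=4: T_4 = 143.00000; y_4 − T_4 = 137 − 143.00000 = -6.00000
t=7: T_7 = 161.66667; y_7 − T_7 = 156 − 161.66667 = -5.66667
Mean deviation: (-6.00000 + -5.66667) / 2 = -5.833

-5.833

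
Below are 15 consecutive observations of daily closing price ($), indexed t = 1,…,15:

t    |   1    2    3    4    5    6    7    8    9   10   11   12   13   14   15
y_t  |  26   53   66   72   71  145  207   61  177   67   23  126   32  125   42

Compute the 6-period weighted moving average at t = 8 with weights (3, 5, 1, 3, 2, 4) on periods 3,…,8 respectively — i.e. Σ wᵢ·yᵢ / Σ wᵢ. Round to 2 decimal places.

Weighted sum: 3·66 + 5·72 + 1·71 + 3·145 + 2·207 + 4·61 = 198 + 360 + 71 + 435 + 414 + 244 = 1722
Weight total: 3 + 5 + 1 + 3 + 2 + 4 = 18
WMA = 1722 / 18 = 95.67

95.67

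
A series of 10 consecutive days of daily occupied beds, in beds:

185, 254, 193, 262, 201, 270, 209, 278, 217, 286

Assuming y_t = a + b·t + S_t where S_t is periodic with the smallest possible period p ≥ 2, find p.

First differences y_{t+1} − y_t: 69, -61, 69, -61, 69, -61, …
The difference pattern repeats every 2 terms and not for any smaller step, so p = 2.

2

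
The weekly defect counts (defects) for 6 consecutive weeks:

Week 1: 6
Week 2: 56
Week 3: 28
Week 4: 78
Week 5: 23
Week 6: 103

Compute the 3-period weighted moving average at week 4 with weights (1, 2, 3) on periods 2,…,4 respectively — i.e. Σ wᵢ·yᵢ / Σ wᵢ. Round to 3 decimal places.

57.667

Weighted sum: 1·56 + 2·28 + 3·78 = 56 + 56 + 234 = 346
Weight total: 1 + 2 + 3 = 6
WMA = 346 / 6 = 57.667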